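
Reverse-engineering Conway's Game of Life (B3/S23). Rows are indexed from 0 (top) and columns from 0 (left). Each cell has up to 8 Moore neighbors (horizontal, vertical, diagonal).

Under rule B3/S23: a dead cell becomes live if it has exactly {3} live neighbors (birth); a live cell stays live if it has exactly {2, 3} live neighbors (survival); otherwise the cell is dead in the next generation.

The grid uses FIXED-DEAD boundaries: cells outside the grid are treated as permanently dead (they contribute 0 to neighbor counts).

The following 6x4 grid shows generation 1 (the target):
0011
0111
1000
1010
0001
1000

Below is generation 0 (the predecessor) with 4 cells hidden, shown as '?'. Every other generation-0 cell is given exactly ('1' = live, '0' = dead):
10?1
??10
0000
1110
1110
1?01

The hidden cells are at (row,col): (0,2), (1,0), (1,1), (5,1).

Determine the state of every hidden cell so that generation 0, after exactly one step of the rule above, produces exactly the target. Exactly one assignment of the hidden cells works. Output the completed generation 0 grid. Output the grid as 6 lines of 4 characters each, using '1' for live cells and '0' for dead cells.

Hidden generation-0 cells (in order): (0,2), (1,0), (1,1), (5,1).
A hidden cell only influences target cells in its own 3x3 neighborhood. Try each of the 2^4 = 16 assignments, step the completed generation 0 forward once under B3/S23, and compare with the target:
  (0,2)=0 (1,0)=0 (1,1)=0 (5,1)=0 -> step gives (0,2)='0' but target has '1' -> reject
  (0,2)=0 (1,0)=0 (1,1)=0 (5,1)=1 -> step gives (0,2)='0' but target has '1' -> reject
  (0,2)=0 (1,0)=0 (1,1)=1 (5,1)=0 -> step gives (0,1)='1' but target has '0' -> reject
  (0,2)=0 (1,0)=0 (1,1)=1 (5,1)=1 -> step gives (0,1)='1' but target has '0' -> reject
  (0,2)=0 (1,0)=1 (1,1)=0 (5,1)=0 -> step gives (0,1)='1' but target has '0' -> reject
  (0,2)=0 (1,0)=1 (1,1)=0 (5,1)=1 -> step gives (0,1)='1' but target has '0' -> reject
  (0,2)=0 (1,0)=1 (1,1)=1 (5,1)=0 -> step gives (0,0)='1' but target has '0' -> reject
  (0,2)=0 (1,0)=1 (1,1)=1 (5,1)=1 -> step gives (0,0)='1' but target has '0' -> reject
  (0,2)=1 (1,0)=0 (1,1)=0 (5,1)=0 -> step gives (0,1)='1' but target has '0' -> reject
  (0,2)=1 (1,0)=0 (1,1)=0 (5,1)=1 -> step gives (0,1)='1' but target has '0' -> reject
  (0,2)=1 (1,0)=0 (1,1)=1 (5,1)=0 -> step gives (5,2)='1' but target has '0' -> reject
  (0,2)=1 (1,0)=0 (1,1)=1 (5,1)=1 -> step reproduces the target at every cell -> ACCEPT
  (0,2)=1 (1,0)=1 (1,1)=0 (5,1)=0 -> step gives (1,1)='0' but target has '1' -> reject
  (0,2)=1 (1,0)=1 (1,1)=0 (5,1)=1 -> step gives (1,1)='0' but target has '1' -> reject
  (0,2)=1 (1,0)=1 (1,1)=1 (5,1)=0 -> step gives (0,0)='1' but target has '0' -> reject
  (0,2)=1 (1,0)=1 (1,1)=1 (5,1)=1 -> step gives (0,0)='1' but target has '0' -> reject
Unique solution: (0,2)=live, (1,0)=dead, (1,1)=live, (5,1)=live.
Check: live-neighbor counts of every cell in the completed generation 0:
1432
2333
3542
3532
5753
3441
Applying B3/S23 to generation 0 with these counts gives:
0011
0111
1000
1010
0001
1000
which matches the target exactly.

Answer: 1011
0110
0000
1110
1110
1101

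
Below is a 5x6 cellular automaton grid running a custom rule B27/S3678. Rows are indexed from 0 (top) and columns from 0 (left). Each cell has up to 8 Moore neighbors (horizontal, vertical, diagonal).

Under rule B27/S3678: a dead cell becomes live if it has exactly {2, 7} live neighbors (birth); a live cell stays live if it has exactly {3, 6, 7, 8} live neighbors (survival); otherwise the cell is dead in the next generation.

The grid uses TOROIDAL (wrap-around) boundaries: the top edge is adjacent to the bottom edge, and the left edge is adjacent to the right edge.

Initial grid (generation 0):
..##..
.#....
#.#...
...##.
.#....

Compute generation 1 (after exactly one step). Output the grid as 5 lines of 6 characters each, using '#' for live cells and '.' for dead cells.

Simulating step by step:
Generation 0 (given above): 8 live cells
Generation 1: 8 live cells
(generation 1 grid is the final answer)

Answer: #.#...
##....
....##
#....#
......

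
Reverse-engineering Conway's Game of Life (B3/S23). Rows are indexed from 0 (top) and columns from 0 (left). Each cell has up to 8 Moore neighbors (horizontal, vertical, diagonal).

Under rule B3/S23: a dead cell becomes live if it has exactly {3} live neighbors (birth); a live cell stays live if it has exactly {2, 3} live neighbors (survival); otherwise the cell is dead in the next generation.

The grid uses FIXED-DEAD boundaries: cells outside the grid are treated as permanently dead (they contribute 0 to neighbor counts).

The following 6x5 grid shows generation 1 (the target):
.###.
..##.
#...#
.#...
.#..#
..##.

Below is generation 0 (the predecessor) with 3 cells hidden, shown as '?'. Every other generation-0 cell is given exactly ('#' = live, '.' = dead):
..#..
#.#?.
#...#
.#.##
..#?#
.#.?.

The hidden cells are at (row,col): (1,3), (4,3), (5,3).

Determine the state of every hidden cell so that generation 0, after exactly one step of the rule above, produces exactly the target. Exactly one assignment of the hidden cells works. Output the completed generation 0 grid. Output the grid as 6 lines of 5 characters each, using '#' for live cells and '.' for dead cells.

Answer: ..#..
#.##.
#...#
.#.##
..###
.#...

Derivation:
Hidden generation-0 cells (in order): (1,3), (4,3), (5,3).
A hidden cell only influences target cells in its own 3x3 neighborhood. Try each of the 2^3 = 8 assignments, step the completed generation 0 forward once under B3/S23, and compare with the target:
  (1,3)=. (4,3)=. (5,3)=. -> step gives (0,2)='.' but target has '#' -> reject
  (1,3)=. (4,3)=. (5,3)=# -> step gives (0,2)='.' but target has '#' -> reject
  (1,3)=. (4,3)=# (5,3)=. -> step gives (0,2)='.' but target has '#' -> reject
  (1,3)=. (4,3)=# (5,3)=# -> step gives (0,2)='.' but target has '#' -> reject
  (1,3)=# (4,3)=. (5,3)=. -> step gives (3,2)='#' but target has '.' -> reject
  (1,3)=# (4,3)=. (5,3)=# -> step gives (3,2)='#' but target has '.' -> reject
  (1,3)=# (4,3)=# (5,3)=. -> step reproduces the target at every cell -> ACCEPT
  (1,3)=# (4,3)=# (5,3)=# -> step gives (4,4)='.' but target has '#' -> reject
Unique solution: (1,3)=live, (4,3)=live, (5,3)=dead.
Check: live-neighbor counts of every cell in the completed generation 0:
13231
14232
24453
22454
23443
11332
Applying B3/S23 to generation 0 with these counts gives:
.###.
..##.
#...#
.#...
.#..#
..##.
which matches the target exactly.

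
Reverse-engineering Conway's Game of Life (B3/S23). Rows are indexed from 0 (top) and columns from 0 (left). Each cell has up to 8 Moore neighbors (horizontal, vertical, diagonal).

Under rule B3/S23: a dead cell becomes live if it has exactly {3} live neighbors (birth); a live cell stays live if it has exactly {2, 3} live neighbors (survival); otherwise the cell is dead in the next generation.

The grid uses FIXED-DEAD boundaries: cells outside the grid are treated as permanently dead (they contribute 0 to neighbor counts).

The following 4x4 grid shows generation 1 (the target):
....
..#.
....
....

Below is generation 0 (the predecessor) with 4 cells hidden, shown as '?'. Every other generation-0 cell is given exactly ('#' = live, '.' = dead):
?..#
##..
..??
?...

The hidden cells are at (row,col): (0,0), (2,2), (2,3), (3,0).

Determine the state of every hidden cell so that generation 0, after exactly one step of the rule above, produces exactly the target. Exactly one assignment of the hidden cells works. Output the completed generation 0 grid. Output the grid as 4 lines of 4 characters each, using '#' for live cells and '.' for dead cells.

Hidden generation-0 cells (in order): (0,0), (2,2), (2,3), (3,0).
A hidden cell only influences target cells in its own 3x3 neighborhood. Try each of the 2^4 = 16 assignments, step the completed generation 0 forward once under B3/S23, and compare with the target:
  (0,0)=. (2,2)=. (2,3)=. (3,0)=. -> step gives (1,2)='.' but target has '#' -> reject
  (0,0)=. (2,2)=. (2,3)=. (3,0)=# -> step gives (1,2)='.' but target has '#' -> reject
  (0,0)=. (2,2)=. (2,3)=# (3,0)=. -> step reproduces the target at every cell -> ACCEPT
  (0,0)=. (2,2)=. (2,3)=# (3,0)=# -> step gives (2,0)='#' but target has '.' -> reject
  (0,0)=. (2,2)=# (2,3)=. (3,0)=. -> step gives (1,1)='#' but target has '.' -> reject
  (0,0)=. (2,2)=# (2,3)=. (3,0)=# -> step gives (1,1)='#' but target has '.' -> reject
  (0,0)=. (2,2)=# (2,3)=# (3,0)=. -> step gives (1,1)='#' but target has '.' -> reject
  (0,0)=. (2,2)=# (2,3)=# (3,0)=# -> step gives (1,1)='#' but target has '.' -> reject
  (0,0)=# (2,2)=. (2,3)=. (3,0)=. -> step gives (0,0)='#' but target has '.' -> reject
  (0,0)=# (2,2)=. (2,3)=. (3,0)=# -> step gives (0,0)='#' but target has '.' -> reject
  (0,0)=# (2,2)=. (2,3)=# (3,0)=. -> step gives (0,0)='#' but target has '.' -> reject
  (0,0)=# (2,2)=. (2,3)=# (3,0)=# -> step gives (0,0)='#' but target has '.' -> reject
  (0,0)=# (2,2)=# (2,3)=. (3,0)=. -> step gives (0,0)='#' but target has '.' -> reject
  (0,0)=# (2,2)=# (2,3)=. (3,0)=# -> step gives (0,0)='#' but target has '.' -> reject
  (0,0)=# (2,2)=# (2,3)=# (3,0)=. -> step gives (0,0)='#' but target has '.' -> reject
  (0,0)=# (2,2)=# (2,3)=# (3,0)=# -> step gives (0,0)='#' but target has '.' -> reject
Unique solution: (0,0)=dead, (2,2)=dead, (2,3)=live, (3,0)=dead.
Check: live-neighbor counts of every cell in the completed generation 0:
2220
1132
2220
0011
Applying B3/S23 to generation 0 with these counts gives:
....
..#.
....
....
which matches the target exactly.

Answer: ...#
##..
...#
....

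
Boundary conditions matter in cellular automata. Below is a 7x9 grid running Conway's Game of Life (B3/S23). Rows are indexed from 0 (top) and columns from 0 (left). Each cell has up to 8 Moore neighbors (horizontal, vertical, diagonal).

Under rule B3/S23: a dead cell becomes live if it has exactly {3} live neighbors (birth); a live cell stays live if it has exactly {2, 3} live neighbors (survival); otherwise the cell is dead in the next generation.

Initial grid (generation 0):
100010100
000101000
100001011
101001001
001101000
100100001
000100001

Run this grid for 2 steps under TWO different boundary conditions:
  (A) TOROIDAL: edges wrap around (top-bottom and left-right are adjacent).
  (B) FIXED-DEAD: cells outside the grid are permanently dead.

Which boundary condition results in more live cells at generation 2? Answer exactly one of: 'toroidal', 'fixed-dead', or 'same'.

Under TOROIDAL boundary, generation 2:
000101010
110001000
101001010
100100000
100000000
100000011
101001011
Population = 21

Under FIXED-DEAD boundary, generation 2:
000011100
000001011
001001000
010100011
000000000
001100000
000000000
Population = 14

Comparison: toroidal=21, fixed-dead=14 -> toroidal

Answer: toroidal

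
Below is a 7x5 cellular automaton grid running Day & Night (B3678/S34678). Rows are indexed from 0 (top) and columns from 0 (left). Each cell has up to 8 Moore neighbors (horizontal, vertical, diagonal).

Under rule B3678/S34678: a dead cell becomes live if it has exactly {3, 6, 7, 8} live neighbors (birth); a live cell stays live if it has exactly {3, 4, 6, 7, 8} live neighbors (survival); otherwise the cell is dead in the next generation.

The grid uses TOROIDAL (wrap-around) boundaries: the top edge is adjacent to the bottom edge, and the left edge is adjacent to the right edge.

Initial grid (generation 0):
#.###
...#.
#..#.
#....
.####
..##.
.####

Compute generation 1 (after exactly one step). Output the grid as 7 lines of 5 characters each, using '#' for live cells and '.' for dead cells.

Simulating step by step:
Generation 0 (given above): 18 live cells
Generation 1: 17 live cells
(generation 1 grid is the final answer)

Answer: #..#.
##.##
.....
#....
#####
..##.
.###.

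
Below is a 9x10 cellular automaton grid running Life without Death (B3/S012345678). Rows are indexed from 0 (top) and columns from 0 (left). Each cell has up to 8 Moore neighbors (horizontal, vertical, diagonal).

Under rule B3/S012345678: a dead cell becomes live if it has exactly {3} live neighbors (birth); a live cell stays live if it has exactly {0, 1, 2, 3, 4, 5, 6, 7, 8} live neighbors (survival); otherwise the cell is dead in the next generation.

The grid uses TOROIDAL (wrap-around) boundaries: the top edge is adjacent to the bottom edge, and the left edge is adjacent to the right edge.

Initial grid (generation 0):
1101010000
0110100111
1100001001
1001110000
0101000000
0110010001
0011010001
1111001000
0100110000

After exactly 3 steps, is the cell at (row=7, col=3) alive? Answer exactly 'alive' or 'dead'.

Simulating step by step:
Generation 0 (given above): 36 live cells
Generation 1: 47 live cells
1101011011
0111111111
1100001101
1001110001
0101010000
0110010001
0011011001
1111001000
0100111000
Generation 2: 51 live cells
1101011011
0111111111
1100001101
1001110011
0101011001
0110010001
0011011001
1111001100
0100111000
Generation 3: 55 live cells
1101011011
0111111111
1100001101
1001110011
0101011001
0110010011
0011011111
1111001100
0100111010

Cell (7,3) at generation 3: 1 -> alive

Answer: alive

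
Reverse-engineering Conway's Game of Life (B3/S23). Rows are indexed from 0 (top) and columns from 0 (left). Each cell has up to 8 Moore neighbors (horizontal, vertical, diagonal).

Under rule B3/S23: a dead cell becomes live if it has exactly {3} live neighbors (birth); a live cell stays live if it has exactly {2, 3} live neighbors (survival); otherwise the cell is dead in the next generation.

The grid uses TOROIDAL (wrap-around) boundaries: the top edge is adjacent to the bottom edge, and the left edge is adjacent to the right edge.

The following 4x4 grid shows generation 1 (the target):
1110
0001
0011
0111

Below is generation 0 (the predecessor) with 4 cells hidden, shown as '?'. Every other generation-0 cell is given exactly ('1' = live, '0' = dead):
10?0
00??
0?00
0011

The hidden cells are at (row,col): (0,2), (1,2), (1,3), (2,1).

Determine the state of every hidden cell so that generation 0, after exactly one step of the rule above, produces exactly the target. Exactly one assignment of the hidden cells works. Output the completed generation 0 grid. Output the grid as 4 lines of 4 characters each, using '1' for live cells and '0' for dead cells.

Hidden generation-0 cells (in order): (0,2), (1,2), (1,3), (2,1).
A hidden cell only influences target cells in its own 3x3 neighborhood. Try each of the 2^4 = 16 assignments, step the completed generation 0 forward once under B3/S23, and compare with the target:
  (0,2)=0 (1,2)=0 (1,3)=0 (2,1)=0 -> step gives (0,0)='0' but target has '1' -> reject
  (0,2)=0 (1,2)=0 (1,3)=0 (2,1)=1 -> step gives (0,0)='0' but target has '1' -> reject
  (0,2)=0 (1,2)=0 (1,3)=1 (2,1)=0 -> step gives (0,1)='0' but target has '1' -> reject
  (0,2)=0 (1,2)=0 (1,3)=1 (2,1)=1 -> step gives (0,1)='0' but target has '1' -> reject
  (0,2)=0 (1,2)=1 (1,3)=0 (2,1)=0 -> step gives (0,0)='0' but target has '1' -> reject
  (0,2)=0 (1,2)=1 (1,3)=0 (2,1)=1 -> step gives (0,0)='0' but target has '1' -> reject
  (0,2)=0 (1,2)=1 (1,3)=1 (2,1)=0 -> step gives (0,2)='0' but target has '1' -> reject
  (0,2)=0 (1,2)=1 (1,3)=1 (2,1)=1 -> step gives (0,2)='0' but target has '1' -> reject
  (0,2)=1 (1,2)=0 (1,3)=0 (2,1)=0 -> step gives (0,0)='0' but target has '1' -> reject
  (0,2)=1 (1,2)=0 (1,3)=0 (2,1)=1 -> step gives (0,0)='0' but target has '1' -> reject
  (0,2)=1 (1,2)=0 (1,3)=1 (2,1)=0 -> step reproduces the target at every cell -> ACCEPT
  (0,2)=1 (1,2)=0 (1,3)=1 (2,1)=1 -> step gives (1,0)='1' but target has '0' -> reject
  (0,2)=1 (1,2)=1 (1,3)=0 (2,1)=0 -> step gives (0,0)='0' but target has '1' -> reject
  (0,2)=1 (1,2)=1 (1,3)=0 (2,1)=1 -> step gives (0,0)='0' but target has '1' -> reject
  (0,2)=1 (1,2)=1 (1,3)=1 (2,1)=0 -> step gives (0,1)='0' but target has '1' -> reject
  (0,2)=1 (1,2)=1 (1,3)=1 (2,1)=1 -> step gives (0,1)='0' but target has '1' -> reject
Unique solution: (0,2)=live, (1,2)=dead, (1,3)=live, (2,1)=dead.
Check: live-neighbor counts of every cell in the completed generation 0:
2335
2222
2133
2323
Applying B3/S23 to generation 0 with these counts gives:
1110
0001
0011
0111
which matches the target exactly.

Answer: 1010
0001
0000
0011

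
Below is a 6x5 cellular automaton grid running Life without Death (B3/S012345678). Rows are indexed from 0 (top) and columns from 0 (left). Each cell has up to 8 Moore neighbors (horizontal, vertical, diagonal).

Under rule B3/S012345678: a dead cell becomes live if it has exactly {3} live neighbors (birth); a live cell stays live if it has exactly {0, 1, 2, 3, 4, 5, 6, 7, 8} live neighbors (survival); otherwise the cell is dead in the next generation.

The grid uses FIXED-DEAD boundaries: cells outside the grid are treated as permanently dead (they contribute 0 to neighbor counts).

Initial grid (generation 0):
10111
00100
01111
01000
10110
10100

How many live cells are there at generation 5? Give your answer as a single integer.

Simulating step by step:
Generation 0 (given above): 15 live cells
Generation 1: 19 live cells
11111
00100
01111
11001
10110
10110
Generation 2: 22 live cells
11111
10100
11111
11001
10111
10110
Generation 3: 23 live cells
11111
10100
11111
11001
10111
10111
Generation 4: 23 live cells
11111
10100
11111
11001
10111
10111
Generation 5: 23 live cells
11111
10100
11111
11001
10111
10111
Population at generation 5: 23

Answer: 23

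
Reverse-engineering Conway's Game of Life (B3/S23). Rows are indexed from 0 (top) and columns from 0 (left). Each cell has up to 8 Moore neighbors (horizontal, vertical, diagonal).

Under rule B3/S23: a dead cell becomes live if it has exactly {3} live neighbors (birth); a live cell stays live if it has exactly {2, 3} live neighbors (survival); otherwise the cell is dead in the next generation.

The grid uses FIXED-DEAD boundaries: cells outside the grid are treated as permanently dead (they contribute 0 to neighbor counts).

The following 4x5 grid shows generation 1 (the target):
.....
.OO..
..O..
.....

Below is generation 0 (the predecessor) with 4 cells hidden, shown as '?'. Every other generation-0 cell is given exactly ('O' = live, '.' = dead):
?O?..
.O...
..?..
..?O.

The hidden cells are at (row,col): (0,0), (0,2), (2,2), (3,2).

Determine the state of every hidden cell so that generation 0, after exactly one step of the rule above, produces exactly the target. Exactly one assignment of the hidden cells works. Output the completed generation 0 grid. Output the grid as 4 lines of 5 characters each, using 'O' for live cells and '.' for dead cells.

Answer: .O...
.O...
..O..
...O.

Derivation:
Hidden generation-0 cells (in order): (0,0), (0,2), (2,2), (3,2).
A hidden cell only influences target cells in its own 3x3 neighborhood. Try each of the 2^4 = 16 assignments, step the completed generation 0 forward once under B3/S23, and compare with the target:
  (0,0)=. (0,2)=. (2,2)=. (3,2)=. -> step gives (1,1)='.' but target has 'O' -> reject
  (0,0)=. (0,2)=. (2,2)=. (3,2)=O -> step gives (1,1)='.' but target has 'O' -> reject
  (0,0)=. (0,2)=. (2,2)=O (3,2)=. -> step reproduces the target at every cell -> ACCEPT
  (0,0)=. (0,2)=. (2,2)=O (3,2)=O -> step gives (2,1)='O' but target has '.' -> reject
  (0,0)=. (0,2)=O (2,2)=. (3,2)=. -> step gives (0,1)='O' but target has '.' -> reject
  (0,0)=. (0,2)=O (2,2)=. (3,2)=O -> step gives (0,1)='O' but target has '.' -> reject
  (0,0)=. (0,2)=O (2,2)=O (3,2)=. -> step gives (0,1)='O' but target has '.' -> reject
  (0,0)=. (0,2)=O (2,2)=O (3,2)=O -> step gives (0,1)='O' but target has '.' -> reject
  (0,0)=O (0,2)=. (2,2)=. (3,2)=. -> step gives (0,0)='O' but target has '.' -> reject
  (0,0)=O (0,2)=. (2,2)=. (3,2)=O -> step gives (0,0)='O' but target has '.' -> reject
  (0,0)=O (0,2)=. (2,2)=O (3,2)=. -> step gives (0,0)='O' but target has '.' -> reject
  (0,0)=O (0,2)=. (2,2)=O (3,2)=O -> step gives (0,0)='O' but target has '.' -> reject
  (0,0)=O (0,2)=O (2,2)=. (3,2)=. -> step gives (0,0)='O' but target has '.' -> reject
  (0,0)=O (0,2)=O (2,2)=. (3,2)=O -> step gives (0,0)='O' but target has '.' -> reject
  (0,0)=O (0,2)=O (2,2)=O (3,2)=. -> step gives (0,0)='O' but target has '.' -> reject
  (0,0)=O (0,2)=O (2,2)=O (3,2)=O -> step gives (0,0)='O' but target has '.' -> reject
Unique solution: (0,0)=dead, (0,2)=dead, (2,2)=live, (3,2)=dead.
Check: live-neighbor counts of every cell in the completed generation 0:
21200
22310
12221
01211
Applying B3/S23 to generation 0 with these counts gives:
.....
.OO..
..O..
.....
which matches the target exactly.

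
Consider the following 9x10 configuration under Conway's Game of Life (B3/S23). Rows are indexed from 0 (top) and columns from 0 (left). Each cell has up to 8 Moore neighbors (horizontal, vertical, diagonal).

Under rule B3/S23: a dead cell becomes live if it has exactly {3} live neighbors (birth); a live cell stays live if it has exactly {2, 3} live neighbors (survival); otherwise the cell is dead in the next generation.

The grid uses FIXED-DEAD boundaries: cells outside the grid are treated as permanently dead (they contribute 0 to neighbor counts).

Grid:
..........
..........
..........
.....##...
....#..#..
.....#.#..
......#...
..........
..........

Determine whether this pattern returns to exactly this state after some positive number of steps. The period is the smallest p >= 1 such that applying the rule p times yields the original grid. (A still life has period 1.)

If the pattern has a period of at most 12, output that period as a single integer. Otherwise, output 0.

Answer: 1

Derivation:
Simulating and comparing each generation to the original:
Gen 0 (original, given above): 7 live cells
Gen 1: 7 live cells, MATCHES original -> period = 1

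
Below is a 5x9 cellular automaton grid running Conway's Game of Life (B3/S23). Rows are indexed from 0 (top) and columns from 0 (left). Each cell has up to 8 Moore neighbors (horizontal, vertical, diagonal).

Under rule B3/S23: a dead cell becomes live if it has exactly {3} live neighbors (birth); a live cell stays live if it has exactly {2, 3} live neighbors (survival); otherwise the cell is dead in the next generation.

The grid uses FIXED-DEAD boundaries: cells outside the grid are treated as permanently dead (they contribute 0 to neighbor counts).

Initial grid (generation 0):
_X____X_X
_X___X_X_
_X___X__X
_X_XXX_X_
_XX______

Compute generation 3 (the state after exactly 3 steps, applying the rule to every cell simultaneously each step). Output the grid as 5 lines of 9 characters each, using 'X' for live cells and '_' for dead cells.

Simulating step by step:
Generation 0 (given above): 16 live cells
Generation 1: 23 live cells
______XX_
XXX__X_XX
XX___X_XX
XX_XXXX__
_XXXX____
Generation 2: 13 live cells
_X____XXX
X_X__X___
___X____X
______XX_
XX_______
Generation 3: 10 live cells
(generation 3 grid is the final answer)

Answer: _X____XX_
_XX___X_X
______XX_
_______X_
_________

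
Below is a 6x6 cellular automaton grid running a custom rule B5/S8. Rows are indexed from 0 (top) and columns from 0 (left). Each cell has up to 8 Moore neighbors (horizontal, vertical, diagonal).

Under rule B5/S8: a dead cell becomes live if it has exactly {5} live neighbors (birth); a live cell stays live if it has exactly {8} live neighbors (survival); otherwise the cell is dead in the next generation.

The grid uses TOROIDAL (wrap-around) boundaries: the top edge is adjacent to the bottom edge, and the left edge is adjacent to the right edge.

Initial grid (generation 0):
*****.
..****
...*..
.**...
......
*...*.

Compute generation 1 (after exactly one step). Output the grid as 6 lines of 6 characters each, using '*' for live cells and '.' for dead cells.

Simulating step by step:
Generation 0 (given above): 14 live cells
Generation 1: 1 live cells
(generation 1 grid is the final answer)

Answer: ......
......
..*...
......
......
......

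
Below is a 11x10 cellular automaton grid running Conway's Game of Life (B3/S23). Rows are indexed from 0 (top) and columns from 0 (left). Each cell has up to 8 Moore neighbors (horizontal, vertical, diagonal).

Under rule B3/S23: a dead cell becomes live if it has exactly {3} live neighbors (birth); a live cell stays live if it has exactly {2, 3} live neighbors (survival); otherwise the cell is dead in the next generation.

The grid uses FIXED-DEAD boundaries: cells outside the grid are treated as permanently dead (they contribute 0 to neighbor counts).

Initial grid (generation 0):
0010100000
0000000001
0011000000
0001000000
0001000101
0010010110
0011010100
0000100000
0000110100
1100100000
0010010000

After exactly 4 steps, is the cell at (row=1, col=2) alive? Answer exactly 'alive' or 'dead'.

Simulating step by step:
Generation 0 (given above): 26 live cells
Generation 1: 25 live cells
0000000000
0010000000
0011000000
0001100000
0011101100
0010000100
0011010110
0000000000
0001110000
0101101000
0100000000
Generation 2: 25 live cells
0000000000
0011000000
0010100000
0000010000
0010111100
0100010000
0011001110
0010011000
0011010000
0001000000
0010000000
Generation 3: 20 live cells
0000000000
0011000000
0010100000
0000000000
0000100000
0100000010
0111100100
0100010000
0011011000
0001100000
0000000000
Generation 4: 20 live cells
0000000000
0011000000
0010000000
0001000000
0000000000
0100100000
1101100000
0100010000
0011011000
0011110000
0000000000

Cell (1,2) at generation 4: 1 -> alive

Answer: alive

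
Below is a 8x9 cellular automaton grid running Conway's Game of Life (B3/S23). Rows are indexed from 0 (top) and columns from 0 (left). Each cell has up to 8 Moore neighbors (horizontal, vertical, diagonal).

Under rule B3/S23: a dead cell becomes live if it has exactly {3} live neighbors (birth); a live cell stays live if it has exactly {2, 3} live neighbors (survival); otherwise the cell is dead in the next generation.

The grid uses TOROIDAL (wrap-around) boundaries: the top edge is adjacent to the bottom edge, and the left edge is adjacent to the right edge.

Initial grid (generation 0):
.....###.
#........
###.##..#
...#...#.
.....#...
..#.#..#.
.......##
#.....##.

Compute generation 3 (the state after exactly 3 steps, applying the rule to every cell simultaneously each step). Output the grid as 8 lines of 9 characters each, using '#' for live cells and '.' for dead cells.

Answer: ...##...#
...##..##
........#
.....#.#.
....#....
....##.#.
.........
......#..

Derivation:
Simulating step by step:
Generation 0 (given above): 21 live cells
Generation 1: 25 live cells
.....#.#.
#...#..#.
#####...#
####.##.#
...##.#..
......###
.........
.....#...
Generation 2: 21 live cells
....##..#
#.#.####.
......#..
......#.#
.#.##....
.....###.
......##.
......#..
Generation 3: 15 live cells
(generation 3 grid is the final answer)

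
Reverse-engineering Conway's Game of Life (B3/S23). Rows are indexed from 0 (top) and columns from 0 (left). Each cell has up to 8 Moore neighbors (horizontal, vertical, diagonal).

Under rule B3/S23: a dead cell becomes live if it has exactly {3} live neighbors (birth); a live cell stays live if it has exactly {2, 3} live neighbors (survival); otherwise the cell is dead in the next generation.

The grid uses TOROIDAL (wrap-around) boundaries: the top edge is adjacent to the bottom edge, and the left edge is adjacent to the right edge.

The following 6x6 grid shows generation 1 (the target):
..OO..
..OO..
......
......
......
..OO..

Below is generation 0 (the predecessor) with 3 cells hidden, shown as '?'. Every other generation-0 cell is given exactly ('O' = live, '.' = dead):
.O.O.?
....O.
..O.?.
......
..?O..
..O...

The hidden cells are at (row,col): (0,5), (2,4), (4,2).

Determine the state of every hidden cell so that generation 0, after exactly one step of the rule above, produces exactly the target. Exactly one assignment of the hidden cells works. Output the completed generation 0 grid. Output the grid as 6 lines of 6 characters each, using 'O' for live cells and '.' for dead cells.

Hidden generation-0 cells (in order): (0,5), (2,4), (4,2).
A hidden cell only influences target cells in its own 3x3 neighborhood. Try each of the 2^3 = 8 assignments, step the completed generation 0 forward once under B3/S23, and compare with the target:
  (0,5)=. (2,4)=. (4,2)=. -> step reproduces the target at every cell -> ACCEPT
  (0,5)=. (2,4)=. (4,2)=O -> step gives (3,2)='O' but target has '.' -> reject
  (0,5)=. (2,4)=O (4,2)=. -> step gives (1,3)='.' but target has 'O' -> reject
  (0,5)=. (2,4)=O (4,2)=O -> step gives (1,3)='.' but target has 'O' -> reject
  (0,5)=O (2,4)=. (4,2)=. -> step gives (0,4)='O' but target has '.' -> reject
  (0,5)=O (2,4)=. (4,2)=O -> step gives (0,4)='O' but target has '.' -> reject
  (0,5)=O (2,4)=O (4,2)=. -> step gives (0,4)='O' but target has '.' -> reject
  (0,5)=O (2,4)=O (4,2)=O -> step gives (0,4)='O' but target has '.' -> reject
Unique solution: (0,5)=dead, (2,4)=dead, (4,2)=dead.
Check: live-neighbor counts of every cell in the completed generation 0:
113221
123311
010211
012210
012110
123320
Applying B3/S23 to generation 0 with these counts gives:
..OO..
..OO..
......
......
......
..OO..
which matches the target exactly.

Answer: .O.O..
....O.
..O...
......
...O..
..O...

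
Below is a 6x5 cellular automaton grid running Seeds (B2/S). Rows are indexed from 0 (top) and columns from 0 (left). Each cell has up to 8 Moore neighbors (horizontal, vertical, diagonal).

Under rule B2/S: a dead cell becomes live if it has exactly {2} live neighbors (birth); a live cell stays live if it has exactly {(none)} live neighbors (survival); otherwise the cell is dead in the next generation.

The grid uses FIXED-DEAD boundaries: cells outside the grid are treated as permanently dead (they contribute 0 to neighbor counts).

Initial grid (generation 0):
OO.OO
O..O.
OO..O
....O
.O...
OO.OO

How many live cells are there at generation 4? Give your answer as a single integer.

Answer: 5

Derivation:
Simulating step by step:
Generation 0 (given above): 15 live cells
Generation 1: 3 live cells
.....
.....
..O..
..OO.
.....
.....
Generation 2: 4 live cells
.....
.....
.O...
.O...
..OO.
.....
Generation 3: 7 live cells
.....
.....
O.O..
O..O.
.O...
..OO.
Generation 4: 5 live cells
.....
.O...
...O.
.....
O...O
.O...
Population at generation 4: 5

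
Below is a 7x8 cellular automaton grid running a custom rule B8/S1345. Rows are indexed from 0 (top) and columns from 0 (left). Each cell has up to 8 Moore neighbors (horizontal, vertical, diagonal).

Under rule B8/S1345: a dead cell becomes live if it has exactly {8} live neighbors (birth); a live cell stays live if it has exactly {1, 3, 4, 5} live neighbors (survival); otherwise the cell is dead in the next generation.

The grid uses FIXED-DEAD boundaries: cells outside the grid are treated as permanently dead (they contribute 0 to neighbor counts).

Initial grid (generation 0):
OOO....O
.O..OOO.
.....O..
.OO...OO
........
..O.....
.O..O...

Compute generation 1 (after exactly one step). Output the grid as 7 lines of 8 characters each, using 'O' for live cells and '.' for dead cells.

Simulating step by step:
Generation 0 (given above): 16 live cells
Generation 1: 11 live cells
(generation 1 grid is the final answer)

Answer: .O.....O
.O...OO.
.....O..
.OO....O
........
..O.....
.O......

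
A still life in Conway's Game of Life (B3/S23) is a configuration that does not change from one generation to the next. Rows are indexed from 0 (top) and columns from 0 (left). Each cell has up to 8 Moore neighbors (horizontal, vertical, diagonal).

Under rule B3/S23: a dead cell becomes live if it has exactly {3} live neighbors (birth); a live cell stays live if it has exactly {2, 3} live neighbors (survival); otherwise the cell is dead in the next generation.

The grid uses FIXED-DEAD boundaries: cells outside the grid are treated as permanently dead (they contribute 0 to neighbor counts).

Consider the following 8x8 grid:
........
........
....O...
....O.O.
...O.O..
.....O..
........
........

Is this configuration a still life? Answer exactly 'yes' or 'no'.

Compute generation 1 and compare to generation 0 (given above):
Generation 1:
........
........
.....O..
...OO...
.....OO.
....O...
........
........
Cell (2,4) differs: gen0=1 vs gen1=0 -> NOT a still life.

Answer: no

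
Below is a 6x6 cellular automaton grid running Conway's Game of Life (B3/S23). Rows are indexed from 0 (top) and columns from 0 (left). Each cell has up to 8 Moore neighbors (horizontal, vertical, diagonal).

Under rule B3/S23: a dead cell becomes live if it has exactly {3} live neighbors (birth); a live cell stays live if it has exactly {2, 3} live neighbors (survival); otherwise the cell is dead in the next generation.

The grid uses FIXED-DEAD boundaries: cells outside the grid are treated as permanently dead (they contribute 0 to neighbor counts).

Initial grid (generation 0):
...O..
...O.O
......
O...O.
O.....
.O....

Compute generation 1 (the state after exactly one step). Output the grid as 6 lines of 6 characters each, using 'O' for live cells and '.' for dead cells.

Simulating step by step:
Generation 0 (given above): 7 live cells
Generation 1: 5 live cells
(generation 1 grid is the final answer)

Answer: ....O.
....O.
....O.
......
OO....
......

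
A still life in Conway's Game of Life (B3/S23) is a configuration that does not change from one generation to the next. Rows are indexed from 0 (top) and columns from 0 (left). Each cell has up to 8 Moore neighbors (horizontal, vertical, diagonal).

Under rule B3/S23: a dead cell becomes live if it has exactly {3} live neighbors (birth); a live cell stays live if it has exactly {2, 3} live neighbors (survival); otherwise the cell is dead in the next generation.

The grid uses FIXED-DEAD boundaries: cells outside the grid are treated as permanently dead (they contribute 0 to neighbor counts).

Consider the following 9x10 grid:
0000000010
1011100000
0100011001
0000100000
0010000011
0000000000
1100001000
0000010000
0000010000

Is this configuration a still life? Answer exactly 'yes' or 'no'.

Answer: no

Derivation:
Compute generation 1 and compare to generation 0 (given above):
Generation 1:
0001000000
0111110000
0110010000
0000010011
0000000000
0100000000
0000000000
0000011000
0000000000
Cell (0,3) differs: gen0=0 vs gen1=1 -> NOT a still life.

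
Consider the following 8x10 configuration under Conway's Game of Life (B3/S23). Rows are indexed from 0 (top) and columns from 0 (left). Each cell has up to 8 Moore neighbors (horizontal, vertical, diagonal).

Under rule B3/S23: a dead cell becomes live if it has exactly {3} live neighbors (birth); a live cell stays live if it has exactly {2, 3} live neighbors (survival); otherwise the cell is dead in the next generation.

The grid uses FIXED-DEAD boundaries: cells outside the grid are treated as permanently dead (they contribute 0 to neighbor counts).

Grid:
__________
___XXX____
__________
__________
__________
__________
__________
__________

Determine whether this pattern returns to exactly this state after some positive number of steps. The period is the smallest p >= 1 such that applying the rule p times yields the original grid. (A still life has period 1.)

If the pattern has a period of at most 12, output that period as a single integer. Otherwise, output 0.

Answer: 2

Derivation:
Simulating and comparing each generation to the original:
Gen 0 (original, given above): 3 live cells
Gen 1: 3 live cells, differs from original
Gen 2: 3 live cells, MATCHES original -> period = 2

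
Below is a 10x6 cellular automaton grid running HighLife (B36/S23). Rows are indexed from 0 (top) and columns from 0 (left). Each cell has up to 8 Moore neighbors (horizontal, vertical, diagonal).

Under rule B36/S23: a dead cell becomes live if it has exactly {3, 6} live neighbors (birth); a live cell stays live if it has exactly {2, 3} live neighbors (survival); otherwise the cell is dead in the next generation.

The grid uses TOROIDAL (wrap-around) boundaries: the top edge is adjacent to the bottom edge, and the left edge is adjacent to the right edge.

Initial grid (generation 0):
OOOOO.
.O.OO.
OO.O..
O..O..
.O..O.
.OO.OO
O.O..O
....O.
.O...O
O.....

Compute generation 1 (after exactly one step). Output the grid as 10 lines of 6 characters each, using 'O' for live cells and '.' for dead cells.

Answer: O...O.
......
OO.O.O
O..OOO
.O..O.
..O.O.
O.O...
.O..O.
O....O
...OO.

Derivation:
Simulating step by step:
Generation 0 (given above): 26 live cells
Generation 1: 22 live cells
(generation 1 grid is the final answer)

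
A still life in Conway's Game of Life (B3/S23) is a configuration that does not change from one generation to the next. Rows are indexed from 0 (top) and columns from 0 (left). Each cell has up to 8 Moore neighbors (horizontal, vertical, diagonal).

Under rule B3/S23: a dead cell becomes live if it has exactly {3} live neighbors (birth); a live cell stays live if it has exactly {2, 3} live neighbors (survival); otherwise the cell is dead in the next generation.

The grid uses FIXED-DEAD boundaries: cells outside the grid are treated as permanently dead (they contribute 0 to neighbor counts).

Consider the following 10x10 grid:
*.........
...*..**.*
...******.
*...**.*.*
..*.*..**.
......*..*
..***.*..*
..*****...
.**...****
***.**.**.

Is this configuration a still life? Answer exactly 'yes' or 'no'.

Answer: no

Derivation:
Compute generation 1 and compare to generation 0 (given above):
Generation 1:
..........
...*......
...*.....*
.........*
...**..*.*
..*.*.*..*
..*...**..
.........*
*........*
*.**.*...*
Cell (0,0) differs: gen0=1 vs gen1=0 -> NOT a still life.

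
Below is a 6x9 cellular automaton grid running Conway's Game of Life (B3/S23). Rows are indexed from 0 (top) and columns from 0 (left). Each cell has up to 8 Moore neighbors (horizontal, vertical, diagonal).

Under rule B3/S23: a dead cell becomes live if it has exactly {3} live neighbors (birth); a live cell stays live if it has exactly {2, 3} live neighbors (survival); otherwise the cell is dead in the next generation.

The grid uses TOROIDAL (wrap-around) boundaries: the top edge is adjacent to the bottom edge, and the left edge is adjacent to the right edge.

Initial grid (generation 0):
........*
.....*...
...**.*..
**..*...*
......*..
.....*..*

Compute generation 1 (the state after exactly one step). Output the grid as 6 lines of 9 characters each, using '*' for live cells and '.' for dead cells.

Answer: .........
....**...
*..**....
*..**..*.
.....*.**
.......*.

Derivation:
Simulating step by step:
Generation 0 (given above): 12 live cells
Generation 1: 13 live cells
(generation 1 grid is the final answer)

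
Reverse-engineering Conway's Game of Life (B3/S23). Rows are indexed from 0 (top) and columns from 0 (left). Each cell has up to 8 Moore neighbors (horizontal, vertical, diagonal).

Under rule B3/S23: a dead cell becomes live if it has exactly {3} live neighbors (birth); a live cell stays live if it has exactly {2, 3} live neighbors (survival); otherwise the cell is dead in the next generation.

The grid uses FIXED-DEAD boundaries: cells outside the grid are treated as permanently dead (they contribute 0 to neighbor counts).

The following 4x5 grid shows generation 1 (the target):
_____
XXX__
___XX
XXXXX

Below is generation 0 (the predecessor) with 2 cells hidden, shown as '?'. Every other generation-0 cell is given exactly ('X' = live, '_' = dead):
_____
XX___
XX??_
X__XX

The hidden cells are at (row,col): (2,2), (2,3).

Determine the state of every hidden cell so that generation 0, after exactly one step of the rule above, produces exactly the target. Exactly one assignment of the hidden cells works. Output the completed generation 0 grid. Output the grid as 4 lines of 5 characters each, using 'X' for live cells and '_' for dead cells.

Answer: _____
XX___
XX_X_
X__XX

Derivation:
Hidden generation-0 cells (in order): (2,2), (2,3).
A hidden cell only influences target cells in its own 3x3 neighborhood. Try each of the 2^2 = 4 assignments, step the completed generation 0 forward once under B3/S23, and compare with the target:
  (2,2)=_ (2,3)=_ -> step gives (1,2)='_' but target has 'X' -> reject
  (2,2)=_ (2,3)=X -> step reproduces the target at every cell -> ACCEPT
  (2,2)=X (2,3)=_ -> step gives (1,1)='_' but target has 'X' -> reject
  (2,2)=X (2,3)=X -> step gives (1,1)='_' but target has 'X' -> reject
Unique solution: (2,2)=dead, (2,3)=live.
Check: live-neighbor counts of every cell in the completed generation 0:
22100
33311
44423
23322
Applying B3/S23 to generation 0 with these counts gives:
_____
XXX__
___XX
XXXXX
which matches the target exactly.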